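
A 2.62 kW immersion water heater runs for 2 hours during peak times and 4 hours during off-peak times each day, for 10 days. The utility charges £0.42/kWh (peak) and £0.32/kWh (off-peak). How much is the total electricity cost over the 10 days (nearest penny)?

Peak energy = 2.62 kW × 2 h × 10 = 52.4 kWh
Off-peak energy = 2.62 kW × 4 h × 10 = 104.8 kWh
Cost = 52.4 × £0.42 + 104.8 × £0.32 = £22.008 + £33.536 = £55.54

£55.54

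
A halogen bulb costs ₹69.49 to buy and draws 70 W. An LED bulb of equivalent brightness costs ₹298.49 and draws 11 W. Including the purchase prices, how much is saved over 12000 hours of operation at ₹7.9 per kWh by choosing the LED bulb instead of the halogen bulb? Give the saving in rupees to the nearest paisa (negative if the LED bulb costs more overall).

₹5364.20

halogen bulb: ₹69.49 + (70/1000) kW × 12000 h × ₹7.9 = ₹69.49 + ₹6636 = ₹6705.49
LED bulb: ₹298.49 + (11/1000) kW × 12000 h × ₹7.9 = ₹298.49 + ₹1042.8 = ₹1341.29
Saving = ₹6705.49 − ₹1341.29 = ₹5364.2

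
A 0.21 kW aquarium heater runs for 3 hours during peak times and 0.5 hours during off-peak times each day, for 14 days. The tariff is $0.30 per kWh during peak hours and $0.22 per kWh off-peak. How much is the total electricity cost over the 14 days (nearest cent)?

Peak energy = 0.21 kW × 3 h × 14 = 8.82 kWh
Off-peak energy = 0.21 kW × 0.5 h × 14 = 1.47 kWh
Cost = 8.82 × $0.30 + 1.47 × $0.22 = $2.646 + $0.3234 = $2.97

$2.97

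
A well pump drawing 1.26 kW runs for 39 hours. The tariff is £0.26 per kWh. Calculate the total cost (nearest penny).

£12.78

Energy = 1.26 kW × 39 h = 49.14 kWh
Cost = 49.14 kWh × £0.26/kWh = £12.78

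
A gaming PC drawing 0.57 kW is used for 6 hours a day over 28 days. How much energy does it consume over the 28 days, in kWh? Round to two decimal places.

95.76 kWh

Runtime = 6 h/day × 28 days = 168 h
Energy = 0.57 kW × 168 h = 95.76 kWh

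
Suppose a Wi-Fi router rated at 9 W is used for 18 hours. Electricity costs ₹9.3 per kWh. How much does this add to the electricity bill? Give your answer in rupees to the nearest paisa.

₹1.51

Energy = 0.009 kW × 18 h = 0.162 kWh
Cost = 0.162 kWh × ₹9.3/kWh = ₹1.51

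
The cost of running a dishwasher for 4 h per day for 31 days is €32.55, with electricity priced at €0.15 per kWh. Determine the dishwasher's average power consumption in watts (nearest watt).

1750 W

Energy = €32.55 ÷ €0.15/kWh = 217 kWh
Runtime = 4 h/day × 31 days = 124 h
Power = 217 kWh ÷ 124 h = 1.75 kW = 1750 W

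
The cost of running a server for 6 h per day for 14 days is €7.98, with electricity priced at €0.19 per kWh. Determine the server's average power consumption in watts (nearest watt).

500 W

Energy = €7.98 ÷ €0.19/kWh = 42 kWh
Runtime = 6 h/day × 14 days = 84 h
Power = 42 kWh ÷ 84 h = 0.5 kW = 500 W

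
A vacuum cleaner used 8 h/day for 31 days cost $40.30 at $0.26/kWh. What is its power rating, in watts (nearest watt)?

625 W

Energy = $40.30 ÷ $0.26/kWh = 155 kWh
Runtime = 8 h/day × 31 days = 248 h
Power = 155 kWh ÷ 248 h = 0.625 kW = 625 W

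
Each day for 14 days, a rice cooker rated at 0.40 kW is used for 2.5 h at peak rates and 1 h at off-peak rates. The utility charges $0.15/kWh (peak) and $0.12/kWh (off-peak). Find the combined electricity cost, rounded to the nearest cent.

Peak energy = 0.4 kW × 2.5 h × 14 = 14 kWh
Off-peak energy = 0.4 kW × 1 h × 14 = 5.6 kWh
Cost = 14 × $0.15 + 5.6 × $0.12 = $2.1 + $0.672 = $2.77

$2.77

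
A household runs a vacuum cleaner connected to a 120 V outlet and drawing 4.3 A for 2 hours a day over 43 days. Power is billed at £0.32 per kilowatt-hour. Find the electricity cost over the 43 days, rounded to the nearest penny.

Power = 4.3 A × 120 V = 516 W = 0.516 kW
Runtime = 2 h/day × 43 days = 86 h
Energy = 0.516 kW × 86 h = 44.376 kWh
Cost = 44.376 kWh × £0.32/kWh = £14.20

£14.20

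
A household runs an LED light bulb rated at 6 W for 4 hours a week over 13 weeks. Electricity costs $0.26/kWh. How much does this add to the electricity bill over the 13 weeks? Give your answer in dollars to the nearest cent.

$0.08

Runtime = 4 h/week × 13 weeks = 52 h
Energy = 0.006 kW × 52 h = 0.312 kWh
Cost = 0.312 kWh × $0.26/kWh = $0.08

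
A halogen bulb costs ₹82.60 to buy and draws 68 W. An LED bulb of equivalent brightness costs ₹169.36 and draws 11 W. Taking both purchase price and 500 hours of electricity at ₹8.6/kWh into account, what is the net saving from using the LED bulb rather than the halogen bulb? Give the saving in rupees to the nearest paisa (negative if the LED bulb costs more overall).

₹158.34

halogen bulb: ₹82.60 + (68/1000) kW × 500 h × ₹8.6 = ₹82.60 + ₹292.4 = ₹375
LED bulb: ₹169.36 + (11/1000) kW × 500 h × ₹8.6 = ₹169.36 + ₹47.3 = ₹216.66
Saving = ₹375 − ₹216.66 = ₹158.34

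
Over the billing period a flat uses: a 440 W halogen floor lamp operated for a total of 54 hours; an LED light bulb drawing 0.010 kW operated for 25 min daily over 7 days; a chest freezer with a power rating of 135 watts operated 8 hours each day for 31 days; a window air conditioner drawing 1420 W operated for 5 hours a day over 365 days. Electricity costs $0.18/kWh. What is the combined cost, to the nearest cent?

halogen floor lamp: 0.44 kW × 54 h = 23.76 kWh
LED light bulb: Runtime = 25 min × 7 = 175 min = 2.916666… h
LED light bulb: 0.01 kW × 2.916666… h = 0.029166… kWh
chest freezer: Runtime = 8 h/day × 31 days = 248 h
chest freezer: 0.135 kW × 248 h = 33.48 kWh
window air conditioner: Runtime = 5 h/day × 365 days = 1825 h
window air conditioner: 1.42 kW × 1825 h = 2591.5 kWh
Total energy = 2648.769166… kWh
Cost = 2648.769166… × $0.18 = $476.78

$476.78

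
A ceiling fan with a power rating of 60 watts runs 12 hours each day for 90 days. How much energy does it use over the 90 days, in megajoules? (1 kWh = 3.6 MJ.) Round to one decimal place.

Runtime = 12 h/day × 90 days = 1080 h
Energy = 0.06 kW × 1080 h = 64.8 kWh
= 64.8 × 3.6 MJ = 233.3 MJ

233.3 MJ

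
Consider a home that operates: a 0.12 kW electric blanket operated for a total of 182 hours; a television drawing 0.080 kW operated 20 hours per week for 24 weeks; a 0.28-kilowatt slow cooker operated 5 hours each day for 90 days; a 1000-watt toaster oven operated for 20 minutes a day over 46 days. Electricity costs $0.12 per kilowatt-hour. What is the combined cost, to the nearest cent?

$24.19

electric blanket: 0.12 kW × 182 h = 21.84 kWh
television: Runtime = 20 h/week × 24 weeks = 480 h
television: 0.08 kW × 480 h = 38.4 kWh
slow cooker: Runtime = 5 h/day × 90 days = 450 h
slow cooker: 0.28 kW × 450 h = 126 kWh
toaster oven: Runtime = 20 min × 46 = 920 min = 15.333333… h
toaster oven: 1 kW × 15.333333… h = 15.333333… kWh
Total energy = 201.573333… kWh
Cost = 201.573333… × $0.12 = $24.19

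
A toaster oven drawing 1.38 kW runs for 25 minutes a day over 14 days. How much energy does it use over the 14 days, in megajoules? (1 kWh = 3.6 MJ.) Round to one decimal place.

Runtime = 25 min × 14 = 350 min = 5.833333… h
Energy = 1.38 kW × 5.833333… h = 8.05 kWh
= 8.05 × 3.6 MJ = 29.0 MJ

29.0 MJ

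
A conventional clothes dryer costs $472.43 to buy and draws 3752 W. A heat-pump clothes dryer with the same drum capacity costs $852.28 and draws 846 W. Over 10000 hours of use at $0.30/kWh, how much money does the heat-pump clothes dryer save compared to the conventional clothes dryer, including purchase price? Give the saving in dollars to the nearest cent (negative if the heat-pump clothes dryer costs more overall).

conventional clothes dryer: $472.43 + (3752/1000) kW × 10000 h × $0.30 = $472.43 + $11256 = $11728.43
heat-pump clothes dryer: $852.28 + (846/1000) kW × 10000 h × $0.30 = $852.28 + $2538 = $3390.28
Saving = $11728.43 − $3390.28 = $8338.15

$8338.15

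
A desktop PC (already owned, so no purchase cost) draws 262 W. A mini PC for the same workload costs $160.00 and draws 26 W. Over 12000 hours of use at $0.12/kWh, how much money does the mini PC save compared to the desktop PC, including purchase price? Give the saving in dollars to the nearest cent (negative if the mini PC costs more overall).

$179.84

desktop PC: $0.00 + (262/1000) kW × 12000 h × $0.12 = $0.00 + $377.28 = $377.28
mini PC: $160.00 + (26/1000) kW × 12000 h × $0.12 = $160.00 + $37.44 = $197.44
Saving = $377.28 − $197.44 = $179.84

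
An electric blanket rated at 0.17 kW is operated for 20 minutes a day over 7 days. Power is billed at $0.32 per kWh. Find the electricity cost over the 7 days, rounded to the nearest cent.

Runtime = 20 min × 7 = 140 min = 2.333333… h
Energy = 0.17 kW × 2.333333… h = 0.396666… kWh
Cost = 0.396666… kWh × $0.32/kWh = $0.13

$0.13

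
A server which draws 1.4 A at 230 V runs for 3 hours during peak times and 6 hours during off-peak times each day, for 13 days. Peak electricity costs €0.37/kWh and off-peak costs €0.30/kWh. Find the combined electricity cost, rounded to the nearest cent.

Power = 1.4 A × 230 V = 322 W = 0.322 kW
Peak energy = 0.322 kW × 3 h × 13 = 12.558 kWh
Off-peak energy = 0.322 kW × 6 h × 13 = 25.116 kWh
Cost = 12.558 × €0.37 + 25.116 × €0.30 = €4.64646 + €7.5348 = €12.18

€12.18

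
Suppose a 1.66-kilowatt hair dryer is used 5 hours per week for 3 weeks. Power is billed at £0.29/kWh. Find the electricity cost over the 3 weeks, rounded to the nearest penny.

£7.22

Runtime = 5 h/week × 3 weeks = 15 h
Energy = 1.66 kW × 15 h = 24.9 kWh
Cost = 24.9 kWh × £0.29/kWh = £7.22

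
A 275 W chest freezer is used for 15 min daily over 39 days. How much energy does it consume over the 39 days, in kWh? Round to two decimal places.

Runtime = 15 min × 39 = 585 min = 9.75 h
Energy = 0.275 kW × 9.75 h = 2.68125 kWh ≈ 2.68 kWh

2.68 kWh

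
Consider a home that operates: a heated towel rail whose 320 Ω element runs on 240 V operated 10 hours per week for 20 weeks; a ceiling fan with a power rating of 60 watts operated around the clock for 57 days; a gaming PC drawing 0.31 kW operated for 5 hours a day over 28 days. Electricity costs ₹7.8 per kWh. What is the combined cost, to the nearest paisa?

heated towel rail: Power = V²/R = 240²/320 = 180 W = 0.18 kW
heated towel rail: Runtime = 10 h/week × 20 weeks = 200 h
heated towel rail: 0.18 kW × 200 h = 36 kWh
ceiling fan: Runtime = 24 h × 57 = 1368 h
ceiling fan: 0.06 kW × 1368 h = 82.08 kWh
gaming PC: Runtime = 5 h/day × 28 days = 140 h
gaming PC: 0.31 kW × 140 h = 43.4 kWh
Total energy = 161.48 kWh
Cost = 161.48 × ₹7.8 = ₹1259.54

₹1259.54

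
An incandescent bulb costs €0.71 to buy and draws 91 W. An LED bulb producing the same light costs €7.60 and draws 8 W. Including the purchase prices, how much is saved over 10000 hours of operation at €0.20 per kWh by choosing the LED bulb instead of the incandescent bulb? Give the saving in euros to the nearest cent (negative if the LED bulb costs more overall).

incandescent bulb: €0.71 + (91/1000) kW × 10000 h × €0.20 = €0.71 + €182 = €182.71
LED bulb: €7.60 + (8/1000) kW × 10000 h × €0.20 = €7.60 + €16 = €23.6
Saving = €182.71 − €23.6 = €159.11

€159.11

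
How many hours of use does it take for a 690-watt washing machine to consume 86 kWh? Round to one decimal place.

Hours = 86 kWh ÷ 0.69 kW = 124.6 h

124.6 h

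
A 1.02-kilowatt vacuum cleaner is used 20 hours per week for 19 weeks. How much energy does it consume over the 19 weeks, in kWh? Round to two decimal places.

387.60 kWh

Runtime = 20 h/week × 19 weeks = 380 h
Energy = 1.02 kW × 380 h = 387.6 kWh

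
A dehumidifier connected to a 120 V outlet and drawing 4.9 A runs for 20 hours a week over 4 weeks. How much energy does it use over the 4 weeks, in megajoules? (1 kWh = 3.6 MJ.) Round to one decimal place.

Power = 4.9 A × 120 V = 588 W = 0.588 kW
Runtime = 20 h/week × 4 weeks = 80 h
Energy = 0.588 kW × 80 h = 47.04 kWh
= 47.04 × 3.6 MJ = 169.3 MJ

169.3 MJ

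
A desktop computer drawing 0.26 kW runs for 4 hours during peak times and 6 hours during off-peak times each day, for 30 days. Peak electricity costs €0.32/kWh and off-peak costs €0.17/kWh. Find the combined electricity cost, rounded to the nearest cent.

Peak energy = 0.26 kW × 4 h × 30 = 31.2 kWh
Off-peak energy = 0.26 kW × 6 h × 30 = 46.8 kWh
Cost = 31.2 × €0.32 + 46.8 × €0.17 = €9.984 + €7.956 = €17.94

€17.94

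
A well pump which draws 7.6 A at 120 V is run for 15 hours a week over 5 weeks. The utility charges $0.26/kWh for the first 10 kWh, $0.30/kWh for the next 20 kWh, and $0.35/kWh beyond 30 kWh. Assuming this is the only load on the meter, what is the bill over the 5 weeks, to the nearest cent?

Power = 7.6 A × 120 V = 912 W = 0.912 kW
Runtime = 15 h/week × 5 weeks = 75 h
Energy = 0.912 kW × 75 h = 68.4 kWh
Tier 1 (0–10 kWh): 10 × $0.26 = $2.6
Tier 2 (10–30 kWh): 20 × $0.30 = $6
Above 30 kWh: 38.4 × $0.35 = $13.44
Bill = $22.04

$22.04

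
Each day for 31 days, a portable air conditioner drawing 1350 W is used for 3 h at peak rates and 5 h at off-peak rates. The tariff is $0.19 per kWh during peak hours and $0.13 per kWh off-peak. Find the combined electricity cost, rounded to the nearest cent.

Peak energy = 1.35 kW × 3 h × 31 = 125.55 kWh
Off-peak energy = 1.35 kW × 5 h × 31 = 209.25 kWh
Cost = 125.55 × $0.19 + 209.25 × $0.13 = $23.8545 + $27.2025 = $51.06

$51.06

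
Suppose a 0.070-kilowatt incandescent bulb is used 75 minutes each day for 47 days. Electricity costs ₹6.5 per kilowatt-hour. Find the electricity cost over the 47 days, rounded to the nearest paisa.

₹26.73

Runtime = 75 min × 47 = 3525 min = 58.75 h
Energy = 0.07 kW × 58.75 h = 4.1125 kWh
Cost = 4.1125 kWh × ₹6.5/kWh = ₹26.73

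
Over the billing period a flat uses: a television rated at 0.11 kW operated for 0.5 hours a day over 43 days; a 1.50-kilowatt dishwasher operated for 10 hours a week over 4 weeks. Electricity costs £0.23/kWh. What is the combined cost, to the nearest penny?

television: Runtime = 0.5 h/day × 43 days = 21.5 h
television: 0.11 kW × 21.5 h = 2.365 kWh
dishwasher: Runtime = 10 h/week × 4 weeks = 40 h
dishwasher: 1.5 kW × 40 h = 60 kWh
Total energy = 62.365 kWh
Cost = 62.365 × £0.23 = £14.34

£14.34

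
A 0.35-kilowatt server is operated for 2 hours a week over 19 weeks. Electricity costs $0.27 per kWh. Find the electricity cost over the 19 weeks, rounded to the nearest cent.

Runtime = 2 h/week × 19 weeks = 38 h
Energy = 0.35 kW × 38 h = 13.3 kWh
Cost = 13.3 kWh × $0.27/kWh = $3.59

$3.59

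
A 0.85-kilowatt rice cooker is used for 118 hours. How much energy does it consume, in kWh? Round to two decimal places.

100.30 kWh

Energy = 0.85 kW × 118 h = 100.3 kWh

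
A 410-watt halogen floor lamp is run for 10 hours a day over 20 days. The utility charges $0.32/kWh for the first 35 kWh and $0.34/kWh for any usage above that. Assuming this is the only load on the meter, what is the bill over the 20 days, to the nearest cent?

$27.18

Runtime = 10 h/day × 20 days = 200 h
Energy = 0.41 kW × 200 h = 82 kWh
Tier 1 (0–35 kWh): 35 × $0.32 = $11.2
Above 35 kWh: 47 × $0.34 = $15.98
Bill = $27.18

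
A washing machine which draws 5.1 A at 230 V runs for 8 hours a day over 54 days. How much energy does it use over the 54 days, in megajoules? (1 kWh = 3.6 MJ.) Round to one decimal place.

1824.2 MJ

Power = 5.1 A × 230 V = 1173 W = 1.173 kW
Runtime = 8 h/day × 54 days = 432 h
Energy = 1.173 kW × 432 h = 506.736 kWh
= 506.736 × 3.6 MJ = 1824.2 MJ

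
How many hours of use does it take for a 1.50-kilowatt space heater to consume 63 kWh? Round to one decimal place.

Hours = 63 kWh ÷ 1.5 kW = 42.0 h

42.0 h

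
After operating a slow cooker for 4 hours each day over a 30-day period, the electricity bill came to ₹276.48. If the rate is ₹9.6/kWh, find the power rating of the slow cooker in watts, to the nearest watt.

240 W

Energy = ₹276.48 ÷ ₹9.6/kWh = 28.8 kWh
Runtime = 4 h/day × 30 days = 120 h
Power = 28.8 kWh ÷ 120 h = 0.24 kW = 240 W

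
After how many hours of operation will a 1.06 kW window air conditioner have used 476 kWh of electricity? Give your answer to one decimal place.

Hours = 476 kWh ÷ 1.06 kW = 449.1 h

449.1 h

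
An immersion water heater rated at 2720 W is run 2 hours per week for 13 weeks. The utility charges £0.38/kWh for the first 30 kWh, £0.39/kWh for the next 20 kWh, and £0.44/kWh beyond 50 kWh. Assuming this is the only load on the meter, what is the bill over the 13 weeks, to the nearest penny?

Runtime = 2 h/week × 13 weeks = 26 h
Energy = 2.72 kW × 26 h = 70.72 kWh
Tier 1 (0–30 kWh): 30 × £0.38 = £11.4
Tier 2 (30–50 kWh): 20 × £0.39 = £7.8
Above 50 kWh: 20.72 × £0.44 = £9.1168
Bill = £28.32

£28.32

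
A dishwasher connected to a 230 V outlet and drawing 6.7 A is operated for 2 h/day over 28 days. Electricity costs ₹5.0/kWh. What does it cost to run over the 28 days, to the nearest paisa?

Power = 6.7 A × 230 V = 1541 W = 1.541 kW
Runtime = 2 h/day × 28 days = 56 h
Energy = 1.541 kW × 56 h = 86.296 kWh
Cost = 86.296 kWh × ₹5.0/kWh = ₹431.48

₹431.48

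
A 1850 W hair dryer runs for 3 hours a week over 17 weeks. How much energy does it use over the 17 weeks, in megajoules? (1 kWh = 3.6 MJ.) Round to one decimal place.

Runtime = 3 h/week × 17 weeks = 51 h
Energy = 1.85 kW × 51 h = 94.35 kWh
= 94.35 × 3.6 MJ = 339.7 MJ

339.7 MJ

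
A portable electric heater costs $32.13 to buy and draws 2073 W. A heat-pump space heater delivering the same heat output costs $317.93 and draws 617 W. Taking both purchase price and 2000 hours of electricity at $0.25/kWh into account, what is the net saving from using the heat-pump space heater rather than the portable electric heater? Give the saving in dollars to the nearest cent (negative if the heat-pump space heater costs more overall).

$442.20

portable electric heater: $32.13 + (2073/1000) kW × 2000 h × $0.25 = $32.13 + $1036.5 = $1068.63
heat-pump space heater: $317.93 + (617/1000) kW × 2000 h × $0.25 = $317.93 + $308.5 = $626.43
Saving = $1068.63 − $626.43 = $442.2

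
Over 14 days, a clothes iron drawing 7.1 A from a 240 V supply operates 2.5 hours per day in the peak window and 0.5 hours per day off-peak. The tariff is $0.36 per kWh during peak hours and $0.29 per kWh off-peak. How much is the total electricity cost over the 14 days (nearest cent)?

$24.93

Power = 7.1 A × 240 V = 1704 W = 1.704 kW
Peak energy = 1.704 kW × 2.5 h × 14 = 59.64 kWh
Off-peak energy = 1.704 kW × 0.5 h × 14 = 11.928 kWh
Cost = 59.64 × $0.36 + 11.928 × $0.29 = $21.4704 + $3.45912 = $24.93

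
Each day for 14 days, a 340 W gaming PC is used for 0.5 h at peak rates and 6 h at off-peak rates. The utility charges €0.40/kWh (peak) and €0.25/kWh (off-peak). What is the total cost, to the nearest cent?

Peak energy = 0.34 kW × 0.5 h × 14 = 2.38 kWh
Off-peak energy = 0.34 kW × 6 h × 14 = 28.56 kWh
Cost = 2.38 × €0.40 + 28.56 × €0.25 = €0.952 + €7.14 = €8.09

€8.09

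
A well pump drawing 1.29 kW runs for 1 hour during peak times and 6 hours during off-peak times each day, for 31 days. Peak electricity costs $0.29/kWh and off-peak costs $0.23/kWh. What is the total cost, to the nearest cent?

$66.78

Peak energy = 1.29 kW × 1 h × 31 = 39.99 kWh
Off-peak energy = 1.29 kW × 6 h × 31 = 239.94 kWh
Cost = 39.99 × $0.29 + 239.94 × $0.23 = $11.5971 + $55.1862 = $66.78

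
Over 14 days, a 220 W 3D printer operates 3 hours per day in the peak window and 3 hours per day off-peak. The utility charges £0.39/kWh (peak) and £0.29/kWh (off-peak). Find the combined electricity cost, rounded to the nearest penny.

Peak energy = 0.22 kW × 3 h × 14 = 9.24 kWh
Off-peak energy = 0.22 kW × 3 h × 14 = 9.24 kWh
Cost = 9.24 × £0.39 + 9.24 × £0.29 = £3.6036 + £2.6796 = £6.28

£6.28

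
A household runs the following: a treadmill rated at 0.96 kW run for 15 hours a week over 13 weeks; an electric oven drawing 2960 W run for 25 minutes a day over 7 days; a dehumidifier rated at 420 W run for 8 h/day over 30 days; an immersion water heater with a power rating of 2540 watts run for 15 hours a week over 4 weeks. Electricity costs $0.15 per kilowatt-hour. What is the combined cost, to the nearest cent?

treadmill: Runtime = 15 h/week × 13 weeks = 195 h
treadmill: 0.96 kW × 195 h = 187.2 kWh
electric oven: Runtime = 25 min × 7 = 175 min = 2.916666… h
electric oven: 2.96 kW × 2.916666… h = 8.633333… kWh
dehumidifier: Runtime = 8 h/day × 30 days = 240 h
dehumidifier: 0.42 kW × 240 h = 100.8 kWh
immersion water heater: Runtime = 15 h/week × 4 weeks = 60 h
immersion water heater: 2.54 kW × 60 h = 152.4 kWh
Total energy = 449.033333… kWh
Cost = 449.033333… × $0.15 = $67.36

$67.36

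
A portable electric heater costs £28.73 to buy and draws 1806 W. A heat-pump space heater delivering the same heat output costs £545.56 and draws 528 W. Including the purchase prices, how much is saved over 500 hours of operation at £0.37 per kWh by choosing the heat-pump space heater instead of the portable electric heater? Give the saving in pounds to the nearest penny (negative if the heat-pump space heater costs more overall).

-£280.40

portable electric heater: £28.73 + (1806/1000) kW × 500 h × £0.37 = £28.73 + £334.11 = £362.84
heat-pump space heater: £545.56 + (528/1000) kW × 500 h × £0.37 = £545.56 + £97.68 = £643.24
Saving = £362.84 − £643.24 = −£280.4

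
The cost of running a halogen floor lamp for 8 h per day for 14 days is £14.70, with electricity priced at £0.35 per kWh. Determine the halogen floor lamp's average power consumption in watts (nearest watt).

375 W

Energy = £14.70 ÷ £0.35/kWh = 42 kWh
Runtime = 8 h/day × 14 days = 112 h
Power = 42 kWh ÷ 112 h = 0.375 kW = 375 W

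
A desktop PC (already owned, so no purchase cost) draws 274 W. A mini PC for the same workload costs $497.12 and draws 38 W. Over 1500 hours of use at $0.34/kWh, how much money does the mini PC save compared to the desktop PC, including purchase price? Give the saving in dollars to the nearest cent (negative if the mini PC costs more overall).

-$376.76

desktop PC: $0.00 + (274/1000) kW × 1500 h × $0.34 = $0.00 + $139.74 = $139.74
mini PC: $497.12 + (38/1000) kW × 1500 h × $0.34 = $497.12 + $19.38 = $516.5
Saving = $139.74 − $516.5 = −$376.76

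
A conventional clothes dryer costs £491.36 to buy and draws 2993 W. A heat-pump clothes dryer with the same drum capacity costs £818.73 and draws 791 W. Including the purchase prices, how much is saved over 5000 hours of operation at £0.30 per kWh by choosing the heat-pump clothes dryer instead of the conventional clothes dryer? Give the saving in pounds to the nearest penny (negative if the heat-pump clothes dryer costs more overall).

conventional clothes dryer: £491.36 + (2993/1000) kW × 5000 h × £0.30 = £491.36 + £4489.5 = £4980.86
heat-pump clothes dryer: £818.73 + (791/1000) kW × 5000 h × £0.30 = £818.73 + £1186.5 = £2005.23
Saving = £4980.86 − £2005.23 = £2975.63

£2975.63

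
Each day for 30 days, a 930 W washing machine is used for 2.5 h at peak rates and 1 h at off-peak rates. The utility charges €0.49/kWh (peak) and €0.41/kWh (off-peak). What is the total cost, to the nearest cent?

€45.62

Peak energy = 0.93 kW × 2.5 h × 30 = 69.75 kWh
Off-peak energy = 0.93 kW × 1 h × 30 = 27.9 kWh
Cost = 69.75 × €0.49 + 27.9 × €0.41 = €34.1775 + €11.439 = €45.62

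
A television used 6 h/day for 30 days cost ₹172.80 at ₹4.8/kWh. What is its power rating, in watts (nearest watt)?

200 W

Energy = ₹172.80 ÷ ₹4.8/kWh = 36 kWh
Runtime = 6 h/day × 30 days = 180 h
Power = 36 kWh ÷ 180 h = 0.2 kW = 200 W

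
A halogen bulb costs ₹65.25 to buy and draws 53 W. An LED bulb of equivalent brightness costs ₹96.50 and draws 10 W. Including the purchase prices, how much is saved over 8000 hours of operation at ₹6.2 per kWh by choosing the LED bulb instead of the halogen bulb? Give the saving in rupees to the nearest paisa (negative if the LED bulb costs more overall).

halogen bulb: ₹65.25 + (53/1000) kW × 8000 h × ₹6.2 = ₹65.25 + ₹2628.8 = ₹2694.05
LED bulb: ₹96.50 + (10/1000) kW × 8000 h × ₹6.2 = ₹96.50 + ₹496 = ₹592.5
Saving = ₹2694.05 − ₹592.5 = ₹2101.55

₹2101.55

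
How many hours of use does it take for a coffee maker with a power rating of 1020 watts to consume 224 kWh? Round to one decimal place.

219.6 h

Hours = 224 kWh ÷ 1.02 kW = 219.6 h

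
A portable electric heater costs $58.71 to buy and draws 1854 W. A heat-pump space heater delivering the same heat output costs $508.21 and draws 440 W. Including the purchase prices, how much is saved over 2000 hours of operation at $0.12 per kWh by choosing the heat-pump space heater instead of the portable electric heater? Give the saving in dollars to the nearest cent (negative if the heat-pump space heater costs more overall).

-$110.14

portable electric heater: $58.71 + (1854/1000) kW × 2000 h × $0.12 = $58.71 + $444.96 = $503.67
heat-pump space heater: $508.21 + (440/1000) kW × 2000 h × $0.12 = $508.21 + $105.6 = $613.81
Saving = $503.67 − $613.81 = −$110.14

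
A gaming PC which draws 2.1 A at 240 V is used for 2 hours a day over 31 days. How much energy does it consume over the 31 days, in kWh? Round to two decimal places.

Power = 2.1 A × 240 V = 504 W = 0.504 kW
Runtime = 2 h/day × 31 days = 62 h
Energy = 0.504 kW × 62 h = 31.248 kWh ≈ 31.25 kWh

31.25 kWh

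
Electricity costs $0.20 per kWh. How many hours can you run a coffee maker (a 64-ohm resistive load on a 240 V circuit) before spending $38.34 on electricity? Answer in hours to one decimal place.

Power = V²/R = 240²/64 = 900 W = 0.9 kW
Energy available = $38.34 ÷ $0.20/kWh = 191.7 kWh
Hours = 191.7 kWh ÷ 0.9 kW = 213.0 h

213.0 h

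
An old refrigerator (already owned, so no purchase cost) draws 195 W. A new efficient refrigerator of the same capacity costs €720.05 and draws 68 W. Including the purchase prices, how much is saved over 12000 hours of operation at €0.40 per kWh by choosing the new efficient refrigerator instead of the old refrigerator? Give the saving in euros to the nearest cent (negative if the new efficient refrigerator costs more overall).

-€110.45

old refrigerator: €0.00 + (195/1000) kW × 12000 h × €0.40 = €0.00 + €936 = €936
new efficient refrigerator: €720.05 + (68/1000) kW × 12000 h × €0.40 = €720.05 + €326.4 = €1046.45
Saving = €936 − €1046.45 = −€110.45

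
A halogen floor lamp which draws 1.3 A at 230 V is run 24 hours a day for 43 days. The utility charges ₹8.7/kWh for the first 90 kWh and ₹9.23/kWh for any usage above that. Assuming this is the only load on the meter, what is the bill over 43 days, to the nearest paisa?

Power = 1.3 A × 230 V = 299 W = 0.299 kW
Runtime = 24 h × 43 = 1032 h
Energy = 0.299 kW × 1032 h = 308.568 kWh
Tier 1 (0–90 kWh): 90 × ₹8.7 = ₹783
Above 90 kWh: 218.568 × ₹9.23 = ₹2017.38264
Bill = ₹2800.38

₹2800.38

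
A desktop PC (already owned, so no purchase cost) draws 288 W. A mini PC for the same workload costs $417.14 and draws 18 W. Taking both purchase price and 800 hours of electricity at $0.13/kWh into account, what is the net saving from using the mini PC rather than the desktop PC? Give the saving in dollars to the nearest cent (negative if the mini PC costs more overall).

-$389.06

desktop PC: $0.00 + (288/1000) kW × 800 h × $0.13 = $0.00 + $29.952 = $29.952
mini PC: $417.14 + (18/1000) kW × 800 h × $0.13 = $417.14 + $1.872 = $419.012
Saving = $29.952 − $419.012 = −$389.06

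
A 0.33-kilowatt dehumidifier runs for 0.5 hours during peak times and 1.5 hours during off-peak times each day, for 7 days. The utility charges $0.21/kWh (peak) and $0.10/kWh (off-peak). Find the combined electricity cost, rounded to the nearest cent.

Peak energy = 0.33 kW × 0.5 h × 7 = 1.155 kWh
Off-peak energy = 0.33 kW × 1.5 h × 7 = 3.465 kWh
Cost = 1.155 × $0.21 + 3.465 × $0.10 = $0.24255 + $0.3465 = $0.59

$0.59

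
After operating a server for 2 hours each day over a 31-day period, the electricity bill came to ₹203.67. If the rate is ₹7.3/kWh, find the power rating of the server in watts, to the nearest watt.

Energy = ₹203.67 ÷ ₹7.3/kWh = 27.9 kWh
Runtime = 2 h/day × 31 days = 62 h
Power = 27.9 kWh ÷ 62 h = 0.45 kW = 450 W

450 W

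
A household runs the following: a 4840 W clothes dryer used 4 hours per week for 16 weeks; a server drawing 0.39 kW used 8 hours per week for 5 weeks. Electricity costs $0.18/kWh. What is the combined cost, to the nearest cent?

clothes dryer: Runtime = 4 h/week × 16 weeks = 64 h
clothes dryer: 4.84 kW × 64 h = 309.76 kWh
server: Runtime = 8 h/week × 5 weeks = 40 h
server: 0.39 kW × 40 h = 15.6 kWh
Total energy = 325.36 kWh
Cost = 325.36 × $0.18 = $58.56

$58.56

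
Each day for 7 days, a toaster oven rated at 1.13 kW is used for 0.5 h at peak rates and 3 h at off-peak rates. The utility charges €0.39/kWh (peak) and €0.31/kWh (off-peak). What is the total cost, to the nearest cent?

Peak energy = 1.13 kW × 0.5 h × 7 = 3.955 kWh
Off-peak energy = 1.13 kW × 3 h × 7 = 23.73 kWh
Cost = 3.955 × €0.39 + 23.73 × €0.31 = €1.54245 + €7.3563 = €8.90

€8.90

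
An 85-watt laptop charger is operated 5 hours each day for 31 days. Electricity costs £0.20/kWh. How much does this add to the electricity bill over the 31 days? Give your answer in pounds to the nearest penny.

£2.64

Runtime = 5 h/day × 31 days = 155 h
Energy = 0.085 kW × 155 h = 13.175 kWh
Cost = 13.175 kWh × £0.20/kWh = £2.64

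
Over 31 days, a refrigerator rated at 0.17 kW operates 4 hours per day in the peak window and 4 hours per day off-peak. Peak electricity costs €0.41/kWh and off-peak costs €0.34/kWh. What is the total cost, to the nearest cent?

Peak energy = 0.17 kW × 4 h × 31 = 21.08 kWh
Off-peak energy = 0.17 kW × 4 h × 31 = 21.08 kWh
Cost = 21.08 × €0.41 + 21.08 × €0.34 = €8.6428 + €7.1672 = €15.81

€15.81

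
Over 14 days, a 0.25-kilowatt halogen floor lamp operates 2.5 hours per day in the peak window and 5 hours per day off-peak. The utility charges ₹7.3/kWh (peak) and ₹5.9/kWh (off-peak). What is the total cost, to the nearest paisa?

Peak energy = 0.25 kW × 2.5 h × 14 = 8.75 kWh
Off-peak energy = 0.25 kW × 5 h × 14 = 17.5 kWh
Cost = 8.75 × ₹7.3 + 17.5 × ₹5.9 = ₹63.875 + ₹103.25 = ₹167.13

₹167.13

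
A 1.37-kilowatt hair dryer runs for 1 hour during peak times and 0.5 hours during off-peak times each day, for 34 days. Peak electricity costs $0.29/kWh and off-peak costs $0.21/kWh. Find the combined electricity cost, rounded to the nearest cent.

Peak energy = 1.37 kW × 1 h × 34 = 46.58 kWh
Off-peak energy = 1.37 kW × 0.5 h × 34 = 23.29 kWh
Cost = 46.58 × $0.29 + 23.29 × $0.21 = $13.5082 + $4.8909 = $18.40

$18.40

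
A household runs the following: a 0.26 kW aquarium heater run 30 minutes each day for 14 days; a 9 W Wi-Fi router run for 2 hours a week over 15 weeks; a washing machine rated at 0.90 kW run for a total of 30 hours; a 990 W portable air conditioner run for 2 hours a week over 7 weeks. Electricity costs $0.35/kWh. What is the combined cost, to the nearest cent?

$15.03

aquarium heater: Runtime = 30 min × 14 = 420 min = 7 h
aquarium heater: 0.26 kW × 7 h = 1.82 kWh
Wi-Fi router: Runtime = 2 h/week × 15 weeks = 30 h
Wi-Fi router: 0.009 kW × 30 h = 0.27 kWh
washing machine: 0.9 kW × 30 h = 27 kWh
portable air conditioner: Runtime = 2 h/week × 7 weeks = 14 h
portable air conditioner: 0.99 kW × 14 h = 13.86 kWh
Total energy = 42.95 kWh
Cost = 42.95 × $0.35 = $15.03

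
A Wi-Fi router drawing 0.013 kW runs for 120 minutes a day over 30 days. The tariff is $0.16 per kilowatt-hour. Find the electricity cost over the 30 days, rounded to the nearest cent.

Runtime = 120 min × 30 = 3600 min = 60 h
Energy = 0.013 kW × 60 h = 0.78 kWh
Cost = 0.78 kWh × $0.16/kWh = $0.12

$0.12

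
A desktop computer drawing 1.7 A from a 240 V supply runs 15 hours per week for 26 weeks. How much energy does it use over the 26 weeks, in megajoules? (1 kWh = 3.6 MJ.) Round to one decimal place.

Power = 1.7 A × 240 V = 408 W = 0.408 kW
Runtime = 15 h/week × 26 weeks = 390 h
Energy = 0.408 kW × 390 h = 159.12 kWh
= 159.12 × 3.6 MJ = 572.8 MJ

572.8 MJ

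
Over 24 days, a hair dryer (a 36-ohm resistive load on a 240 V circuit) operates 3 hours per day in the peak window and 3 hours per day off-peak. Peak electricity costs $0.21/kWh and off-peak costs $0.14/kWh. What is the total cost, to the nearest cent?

Power = V²/R = 240²/36 = 1600 W = 1.6 kW
Peak energy = 1.6 kW × 3 h × 24 = 115.2 kWh
Off-peak energy = 1.6 kW × 3 h × 24 = 115.2 kWh
Cost = 115.2 × $0.21 + 115.2 × $0.14 = $24.192 + $16.128 = $40.32

$40.32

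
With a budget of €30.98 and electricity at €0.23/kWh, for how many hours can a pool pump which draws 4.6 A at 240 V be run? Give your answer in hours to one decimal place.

Power = 4.6 A × 240 V = 1104 W = 1.104 kW
Energy available = €30.98 ÷ €0.23/kWh = 134.6957 kWh
Hours = 134.6957 kWh ÷ 1.104 kW = 122.0 h

122.0 h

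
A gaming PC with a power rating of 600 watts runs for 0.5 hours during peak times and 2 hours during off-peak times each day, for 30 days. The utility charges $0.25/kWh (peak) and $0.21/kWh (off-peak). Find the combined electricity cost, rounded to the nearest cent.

Peak energy = 0.6 kW × 0.5 h × 30 = 9 kWh
Off-peak energy = 0.6 kW × 2 h × 30 = 36 kWh
Cost = 9 × $0.25 + 36 × $0.21 = $2.25 + $7.56 = $9.81

$9.81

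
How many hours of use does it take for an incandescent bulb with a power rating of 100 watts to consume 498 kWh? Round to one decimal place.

4980.0 h

Hours = 498 kWh ÷ 0.1 kW = 4980.0 h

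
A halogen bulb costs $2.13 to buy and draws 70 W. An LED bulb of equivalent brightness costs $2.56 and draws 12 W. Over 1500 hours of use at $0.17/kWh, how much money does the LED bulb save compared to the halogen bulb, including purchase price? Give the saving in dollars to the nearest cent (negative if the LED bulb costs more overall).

$14.36

halogen bulb: $2.13 + (70/1000) kW × 1500 h × $0.17 = $2.13 + $17.85 = $19.98
LED bulb: $2.56 + (12/1000) kW × 1500 h × $0.17 = $2.56 + $3.06 = $5.62
Saving = $19.98 − $5.62 = $14.36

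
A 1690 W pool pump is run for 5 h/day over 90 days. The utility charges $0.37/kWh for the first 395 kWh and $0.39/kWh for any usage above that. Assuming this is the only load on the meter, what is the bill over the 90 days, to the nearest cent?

Runtime = 5 h/day × 90 days = 450 h
Energy = 1.69 kW × 450 h = 760.5 kWh
Tier 1 (0–395 kWh): 395 × $0.37 = $146.15
Above 395 kWh: 365.5 × $0.39 = $142.545
Bill = $288.70

$288.70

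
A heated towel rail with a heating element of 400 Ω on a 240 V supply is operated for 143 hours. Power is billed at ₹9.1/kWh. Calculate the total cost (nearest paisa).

Power = V²/R = 240²/400 = 144 W = 0.144 kW
Energy = 0.144 kW × 143 h = 20.592 kWh
Cost = 20.592 kWh × ₹9.1/kWh = ₹187.39

₹187.39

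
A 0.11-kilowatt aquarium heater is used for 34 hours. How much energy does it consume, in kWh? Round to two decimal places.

3.74 kWh

Energy = 0.11 kW × 34 h = 3.74 kWh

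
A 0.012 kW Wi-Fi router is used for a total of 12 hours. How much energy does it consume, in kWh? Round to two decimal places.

Energy = 0.012 kW × 12 h = 0.144 kWh ≈ 0.14 kWh

0.14 kWh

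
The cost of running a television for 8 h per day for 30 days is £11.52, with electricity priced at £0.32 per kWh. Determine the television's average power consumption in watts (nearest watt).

Energy = £11.52 ÷ £0.32/kWh = 36 kWh
Runtime = 8 h/day × 30 days = 240 h
Power = 36 kWh ÷ 240 h = 0.15 kW = 150 W

150 W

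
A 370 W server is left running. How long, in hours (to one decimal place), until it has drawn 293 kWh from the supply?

Hours = 293 kWh ÷ 0.37 kW = 791.9 h

791.9 h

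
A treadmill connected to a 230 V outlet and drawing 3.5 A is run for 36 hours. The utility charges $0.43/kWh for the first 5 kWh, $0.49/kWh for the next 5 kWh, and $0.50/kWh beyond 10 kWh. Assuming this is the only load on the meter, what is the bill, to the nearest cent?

$14.09

Power = 3.5 A × 230 V = 805 W = 0.805 kW
Energy = 0.805 kW × 36 h = 28.98 kWh
Tier 1 (0–5 kWh): 5 × $0.43 = $2.15
Tier 2 (5–10 kWh): 5 × $0.49 = $2.45
Above 10 kWh: 18.98 × $0.50 = $9.49
Bill = $14.09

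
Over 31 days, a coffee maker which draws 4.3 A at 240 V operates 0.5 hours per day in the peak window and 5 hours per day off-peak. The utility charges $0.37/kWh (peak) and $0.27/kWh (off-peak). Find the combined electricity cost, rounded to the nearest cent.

Power = 4.3 A × 240 V = 1032 W = 1.032 kW
Peak energy = 1.032 kW × 0.5 h × 31 = 15.996 kWh
Off-peak energy = 1.032 kW × 5 h × 31 = 159.96 kWh
Cost = 15.996 × $0.37 + 159.96 × $0.27 = $5.91852 + $43.1892 = $49.11

$49.11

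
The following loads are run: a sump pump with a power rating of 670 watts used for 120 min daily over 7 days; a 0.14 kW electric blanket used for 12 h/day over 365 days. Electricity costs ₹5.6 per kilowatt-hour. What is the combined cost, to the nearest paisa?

₹3486.45

sump pump: Runtime = 120 min × 7 = 840 min = 14 h
sump pump: 0.67 kW × 14 h = 9.38 kWh
electric blanket: Runtime = 12 h/day × 365 days = 4380 h
electric blanket: 0.14 kW × 4380 h = 613.2 kWh
Total energy = 622.58 kWh
Cost = 622.58 × ₹5.6 = ₹3486.45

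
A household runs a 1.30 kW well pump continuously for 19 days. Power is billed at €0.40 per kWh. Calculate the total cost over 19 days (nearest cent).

€237.12

Runtime = 24 h × 19 = 456 h
Energy = 1.3 kW × 456 h = 592.8 kWh
Cost = 592.8 kWh × €0.40/kWh = €237.12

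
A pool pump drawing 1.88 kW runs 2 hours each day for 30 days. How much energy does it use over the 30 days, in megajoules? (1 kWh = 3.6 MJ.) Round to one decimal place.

Runtime = 2 h/day × 30 days = 60 h
Energy = 1.88 kW × 60 h = 112.8 kWh
= 112.8 × 3.6 MJ = 406.1 MJ

406.1 MJ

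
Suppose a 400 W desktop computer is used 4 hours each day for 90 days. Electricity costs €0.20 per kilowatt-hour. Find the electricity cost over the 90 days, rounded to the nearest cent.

Runtime = 4 h/day × 90 days = 360 h
Energy = 0.4 kW × 360 h = 144 kWh
Cost = 144 kWh × €0.20/kWh = €28.80

€28.80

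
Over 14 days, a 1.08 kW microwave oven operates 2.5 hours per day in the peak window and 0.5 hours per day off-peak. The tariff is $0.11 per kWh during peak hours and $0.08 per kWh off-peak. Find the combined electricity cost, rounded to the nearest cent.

Peak energy = 1.08 kW × 2.5 h × 14 = 37.8 kWh
Off-peak energy = 1.08 kW × 0.5 h × 14 = 7.56 kWh
Cost = 37.8 × $0.11 + 7.56 × $0.08 = $4.158 + $0.6048 = $4.76

$4.76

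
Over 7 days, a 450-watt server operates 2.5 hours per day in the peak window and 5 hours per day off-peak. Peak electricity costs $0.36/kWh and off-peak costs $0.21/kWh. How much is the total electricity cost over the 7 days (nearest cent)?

Peak energy = 0.45 kW × 2.5 h × 7 = 7.875 kWh
Off-peak energy = 0.45 kW × 5 h × 7 = 15.75 kWh
Cost = 7.875 × $0.36 + 15.75 × $0.21 = $2.835 + $3.3075 = $6.14

$6.14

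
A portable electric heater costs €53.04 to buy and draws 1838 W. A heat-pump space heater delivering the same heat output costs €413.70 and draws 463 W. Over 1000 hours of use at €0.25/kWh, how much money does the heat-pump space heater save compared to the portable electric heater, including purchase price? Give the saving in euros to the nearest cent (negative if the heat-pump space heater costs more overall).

-€16.91

portable electric heater: €53.04 + (1838/1000) kW × 1000 h × €0.25 = €53.04 + €459.5 = €512.54
heat-pump space heater: €413.70 + (463/1000) kW × 1000 h × €0.25 = €413.70 + €115.75 = €529.45
Saving = €512.54 − €529.45 = −€16.91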